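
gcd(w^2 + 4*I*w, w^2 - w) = w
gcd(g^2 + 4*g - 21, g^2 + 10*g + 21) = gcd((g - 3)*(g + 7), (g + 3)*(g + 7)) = g + 7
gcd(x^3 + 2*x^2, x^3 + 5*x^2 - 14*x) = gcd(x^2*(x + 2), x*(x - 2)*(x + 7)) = x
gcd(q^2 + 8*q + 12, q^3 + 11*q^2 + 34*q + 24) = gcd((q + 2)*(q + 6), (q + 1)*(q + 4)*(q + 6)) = q + 6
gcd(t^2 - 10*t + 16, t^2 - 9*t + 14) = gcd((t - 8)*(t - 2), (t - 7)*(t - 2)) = t - 2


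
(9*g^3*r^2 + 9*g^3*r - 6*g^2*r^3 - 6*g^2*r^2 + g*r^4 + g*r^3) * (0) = 0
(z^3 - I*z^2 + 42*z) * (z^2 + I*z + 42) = z^5 + 85*z^3 + 1764*z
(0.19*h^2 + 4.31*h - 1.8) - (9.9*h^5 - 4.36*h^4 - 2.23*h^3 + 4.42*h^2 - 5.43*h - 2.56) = -9.9*h^5 + 4.36*h^4 + 2.23*h^3 - 4.23*h^2 + 9.74*h + 0.76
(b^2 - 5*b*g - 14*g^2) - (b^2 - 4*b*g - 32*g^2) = -b*g + 18*g^2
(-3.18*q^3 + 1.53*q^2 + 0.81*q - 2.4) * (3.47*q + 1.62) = -11.0346*q^4 + 0.157500000000001*q^3 + 5.2893*q^2 - 7.0158*q - 3.888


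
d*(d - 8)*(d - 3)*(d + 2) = d^4 - 9*d^3 + 2*d^2 + 48*d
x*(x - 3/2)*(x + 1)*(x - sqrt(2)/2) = x^4 - sqrt(2)*x^3/2 - x^3/2 - 3*x^2/2 + sqrt(2)*x^2/4 + 3*sqrt(2)*x/4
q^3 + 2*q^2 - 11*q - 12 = (q - 3)*(q + 1)*(q + 4)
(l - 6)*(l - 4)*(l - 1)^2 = l^4 - 12*l^3 + 45*l^2 - 58*l + 24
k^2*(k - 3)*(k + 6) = k^4 + 3*k^3 - 18*k^2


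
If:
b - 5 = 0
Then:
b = 5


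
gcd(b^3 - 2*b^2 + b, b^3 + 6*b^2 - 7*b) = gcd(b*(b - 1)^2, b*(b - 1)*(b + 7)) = b^2 - b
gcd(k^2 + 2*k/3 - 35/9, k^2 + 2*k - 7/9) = k + 7/3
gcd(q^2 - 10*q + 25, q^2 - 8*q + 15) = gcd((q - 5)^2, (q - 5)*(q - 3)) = q - 5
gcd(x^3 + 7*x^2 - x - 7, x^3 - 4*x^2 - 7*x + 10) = x - 1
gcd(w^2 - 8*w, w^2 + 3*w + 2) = 1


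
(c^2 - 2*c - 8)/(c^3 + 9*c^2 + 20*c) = (c^2 - 2*c - 8)/(c*(c^2 + 9*c + 20))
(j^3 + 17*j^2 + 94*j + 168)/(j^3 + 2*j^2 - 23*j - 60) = (j^2 + 13*j + 42)/(j^2 - 2*j - 15)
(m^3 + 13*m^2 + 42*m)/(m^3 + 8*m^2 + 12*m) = (m + 7)/(m + 2)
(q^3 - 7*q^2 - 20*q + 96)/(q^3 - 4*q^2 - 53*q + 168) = (q + 4)/(q + 7)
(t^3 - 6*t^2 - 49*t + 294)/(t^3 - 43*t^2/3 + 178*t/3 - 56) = 3*(t + 7)/(3*t - 4)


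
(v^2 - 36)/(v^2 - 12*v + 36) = (v + 6)/(v - 6)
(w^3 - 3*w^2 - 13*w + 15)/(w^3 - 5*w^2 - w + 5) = (w + 3)/(w + 1)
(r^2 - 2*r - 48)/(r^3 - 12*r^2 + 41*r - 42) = (r^2 - 2*r - 48)/(r^3 - 12*r^2 + 41*r - 42)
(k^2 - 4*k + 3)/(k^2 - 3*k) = (k - 1)/k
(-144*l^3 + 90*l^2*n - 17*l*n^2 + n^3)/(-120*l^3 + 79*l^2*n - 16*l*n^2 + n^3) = (6*l - n)/(5*l - n)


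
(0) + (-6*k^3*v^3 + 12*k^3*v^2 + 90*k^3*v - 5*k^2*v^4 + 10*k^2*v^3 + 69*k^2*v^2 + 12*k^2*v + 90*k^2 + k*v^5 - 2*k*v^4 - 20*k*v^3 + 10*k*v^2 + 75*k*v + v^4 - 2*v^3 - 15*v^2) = -6*k^3*v^3 + 12*k^3*v^2 + 90*k^3*v - 5*k^2*v^4 + 10*k^2*v^3 + 69*k^2*v^2 + 12*k^2*v + 90*k^2 + k*v^5 - 2*k*v^4 - 20*k*v^3 + 10*k*v^2 + 75*k*v + v^4 - 2*v^3 - 15*v^2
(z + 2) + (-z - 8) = -6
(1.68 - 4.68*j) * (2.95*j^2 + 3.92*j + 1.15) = -13.806*j^3 - 13.3896*j^2 + 1.2036*j + 1.932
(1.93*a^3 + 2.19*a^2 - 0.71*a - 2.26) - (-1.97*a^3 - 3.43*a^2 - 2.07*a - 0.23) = 3.9*a^3 + 5.62*a^2 + 1.36*a - 2.03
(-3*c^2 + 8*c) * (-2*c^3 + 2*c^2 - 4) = 6*c^5 - 22*c^4 + 16*c^3 + 12*c^2 - 32*c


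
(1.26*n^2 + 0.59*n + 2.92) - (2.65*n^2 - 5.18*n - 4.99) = -1.39*n^2 + 5.77*n + 7.91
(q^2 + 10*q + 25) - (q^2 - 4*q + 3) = 14*q + 22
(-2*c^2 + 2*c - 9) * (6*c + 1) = -12*c^3 + 10*c^2 - 52*c - 9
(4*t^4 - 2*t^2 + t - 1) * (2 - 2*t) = -8*t^5 + 8*t^4 + 4*t^3 - 6*t^2 + 4*t - 2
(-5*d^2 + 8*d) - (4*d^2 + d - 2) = -9*d^2 + 7*d + 2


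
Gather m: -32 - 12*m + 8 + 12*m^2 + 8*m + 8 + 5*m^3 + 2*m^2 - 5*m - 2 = 5*m^3 + 14*m^2 - 9*m - 18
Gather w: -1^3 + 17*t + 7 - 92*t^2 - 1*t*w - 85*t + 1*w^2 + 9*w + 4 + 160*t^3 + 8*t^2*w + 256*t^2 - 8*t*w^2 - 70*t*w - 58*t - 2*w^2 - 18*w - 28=160*t^3 + 164*t^2 - 126*t + w^2*(-8*t - 1) + w*(8*t^2 - 71*t - 9) - 18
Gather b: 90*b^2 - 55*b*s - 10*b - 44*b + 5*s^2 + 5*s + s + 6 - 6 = 90*b^2 + b*(-55*s - 54) + 5*s^2 + 6*s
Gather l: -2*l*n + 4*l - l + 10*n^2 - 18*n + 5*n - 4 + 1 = l*(3 - 2*n) + 10*n^2 - 13*n - 3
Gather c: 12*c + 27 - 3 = 12*c + 24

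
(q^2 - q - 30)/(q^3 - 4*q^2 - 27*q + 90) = 1/(q - 3)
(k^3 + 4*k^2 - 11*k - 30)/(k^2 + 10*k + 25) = (k^2 - k - 6)/(k + 5)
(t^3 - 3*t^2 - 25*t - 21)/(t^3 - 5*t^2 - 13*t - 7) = (t + 3)/(t + 1)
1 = 1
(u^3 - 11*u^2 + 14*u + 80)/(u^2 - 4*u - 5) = (u^2 - 6*u - 16)/(u + 1)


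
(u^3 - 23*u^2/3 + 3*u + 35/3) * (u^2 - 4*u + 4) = u^5 - 35*u^4/3 + 113*u^3/3 - 31*u^2 - 104*u/3 + 140/3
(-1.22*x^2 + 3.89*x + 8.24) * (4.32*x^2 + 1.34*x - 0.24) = -5.2704*x^4 + 15.17*x^3 + 41.1022*x^2 + 10.108*x - 1.9776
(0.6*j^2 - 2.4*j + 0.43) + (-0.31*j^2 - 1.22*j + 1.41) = 0.29*j^2 - 3.62*j + 1.84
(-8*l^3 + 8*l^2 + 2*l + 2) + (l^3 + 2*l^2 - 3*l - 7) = -7*l^3 + 10*l^2 - l - 5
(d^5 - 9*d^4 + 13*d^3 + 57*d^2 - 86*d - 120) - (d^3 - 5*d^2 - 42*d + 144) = d^5 - 9*d^4 + 12*d^3 + 62*d^2 - 44*d - 264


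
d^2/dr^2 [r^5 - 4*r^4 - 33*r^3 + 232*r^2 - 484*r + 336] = 20*r^3 - 48*r^2 - 198*r + 464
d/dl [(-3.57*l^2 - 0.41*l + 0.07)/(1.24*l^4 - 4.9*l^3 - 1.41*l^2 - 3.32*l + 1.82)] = (8.8536*l^5 - 15.9678*l^4 - 4.3652*l^3 + 12.3033*l^2 - 12.7974*l - 0.5138)/(1.5376*l^8 - 12.152*l^7 + 20.5132*l^6 + 5.5844*l^5 + 39.0377*l^4 - 8.4736*l^3 + 5.89*l^2 - 12.0848*l + 3.3124)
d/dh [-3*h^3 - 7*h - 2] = -9*h^2 - 7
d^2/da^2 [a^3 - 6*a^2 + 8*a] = 6*a - 12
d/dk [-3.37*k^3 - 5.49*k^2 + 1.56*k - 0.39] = -10.11*k^2 - 10.98*k + 1.56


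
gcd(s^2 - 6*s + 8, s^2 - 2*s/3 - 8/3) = s - 2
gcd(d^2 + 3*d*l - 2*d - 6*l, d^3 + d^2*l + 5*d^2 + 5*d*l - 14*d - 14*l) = d - 2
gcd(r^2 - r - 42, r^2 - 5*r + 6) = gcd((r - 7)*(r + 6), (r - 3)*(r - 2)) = 1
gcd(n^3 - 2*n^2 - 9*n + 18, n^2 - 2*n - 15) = n + 3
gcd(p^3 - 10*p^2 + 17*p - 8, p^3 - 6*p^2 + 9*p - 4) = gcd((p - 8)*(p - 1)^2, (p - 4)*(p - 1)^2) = p^2 - 2*p + 1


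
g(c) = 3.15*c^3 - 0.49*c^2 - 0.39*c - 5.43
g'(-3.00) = 87.60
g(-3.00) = -93.72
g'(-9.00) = 773.88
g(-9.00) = -2337.96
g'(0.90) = 6.38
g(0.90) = -3.88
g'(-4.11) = 163.27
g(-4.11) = -230.80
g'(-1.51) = 22.64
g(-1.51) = -16.80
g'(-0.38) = 1.35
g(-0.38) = -5.53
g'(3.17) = 91.47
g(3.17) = 88.75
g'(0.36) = 0.48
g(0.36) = -5.49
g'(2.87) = 74.64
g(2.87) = 63.88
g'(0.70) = 3.55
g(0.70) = -4.86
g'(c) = 9.45*c^2 - 0.98*c - 0.39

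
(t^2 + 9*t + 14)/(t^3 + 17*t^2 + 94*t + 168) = (t + 2)/(t^2 + 10*t + 24)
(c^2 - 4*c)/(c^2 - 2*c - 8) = c/(c + 2)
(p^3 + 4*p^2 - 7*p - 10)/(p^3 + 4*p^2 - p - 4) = (p^2 + 3*p - 10)/(p^2 + 3*p - 4)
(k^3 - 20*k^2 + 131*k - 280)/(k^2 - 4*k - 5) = (k^2 - 15*k + 56)/(k + 1)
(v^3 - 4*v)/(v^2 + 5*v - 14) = v*(v + 2)/(v + 7)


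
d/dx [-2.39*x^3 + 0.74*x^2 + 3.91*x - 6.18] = -7.17*x^2 + 1.48*x + 3.91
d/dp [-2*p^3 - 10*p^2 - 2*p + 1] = -6*p^2 - 20*p - 2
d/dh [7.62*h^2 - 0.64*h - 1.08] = 15.24*h - 0.64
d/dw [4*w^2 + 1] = 8*w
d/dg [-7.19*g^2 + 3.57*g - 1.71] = 3.57 - 14.38*g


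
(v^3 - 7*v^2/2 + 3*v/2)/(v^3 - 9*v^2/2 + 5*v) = (2*v^2 - 7*v + 3)/(2*v^2 - 9*v + 10)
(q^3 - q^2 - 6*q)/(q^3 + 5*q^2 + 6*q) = (q - 3)/(q + 3)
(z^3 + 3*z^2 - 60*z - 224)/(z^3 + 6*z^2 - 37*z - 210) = (z^2 - 4*z - 32)/(z^2 - z - 30)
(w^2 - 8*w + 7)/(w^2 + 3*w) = (w^2 - 8*w + 7)/(w*(w + 3))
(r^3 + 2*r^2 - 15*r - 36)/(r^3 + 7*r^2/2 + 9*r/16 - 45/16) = 16*(r^2 - r - 12)/(16*r^2 + 8*r - 15)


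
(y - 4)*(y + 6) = y^2 + 2*y - 24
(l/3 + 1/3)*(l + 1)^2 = l^3/3 + l^2 + l + 1/3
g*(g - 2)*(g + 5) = g^3 + 3*g^2 - 10*g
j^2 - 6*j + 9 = (j - 3)^2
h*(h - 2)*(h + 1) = h^3 - h^2 - 2*h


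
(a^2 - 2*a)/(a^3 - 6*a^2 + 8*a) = 1/(a - 4)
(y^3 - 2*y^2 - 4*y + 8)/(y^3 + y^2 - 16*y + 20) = (y + 2)/(y + 5)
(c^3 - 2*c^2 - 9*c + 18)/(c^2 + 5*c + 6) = (c^2 - 5*c + 6)/(c + 2)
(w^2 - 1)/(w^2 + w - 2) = (w + 1)/(w + 2)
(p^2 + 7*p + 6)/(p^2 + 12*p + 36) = (p + 1)/(p + 6)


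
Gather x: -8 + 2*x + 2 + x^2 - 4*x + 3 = x^2 - 2*x - 3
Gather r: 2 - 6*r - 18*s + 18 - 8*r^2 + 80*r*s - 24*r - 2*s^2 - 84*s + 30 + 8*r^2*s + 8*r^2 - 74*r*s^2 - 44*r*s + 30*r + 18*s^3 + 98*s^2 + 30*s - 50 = 8*r^2*s + r*(-74*s^2 + 36*s) + 18*s^3 + 96*s^2 - 72*s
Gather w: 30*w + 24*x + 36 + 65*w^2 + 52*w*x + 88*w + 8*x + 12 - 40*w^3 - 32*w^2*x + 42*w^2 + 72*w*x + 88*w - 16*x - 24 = -40*w^3 + w^2*(107 - 32*x) + w*(124*x + 206) + 16*x + 24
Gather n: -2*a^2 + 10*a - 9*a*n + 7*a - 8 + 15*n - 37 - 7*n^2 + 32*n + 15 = -2*a^2 + 17*a - 7*n^2 + n*(47 - 9*a) - 30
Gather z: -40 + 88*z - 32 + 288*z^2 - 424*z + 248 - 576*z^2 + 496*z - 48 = -288*z^2 + 160*z + 128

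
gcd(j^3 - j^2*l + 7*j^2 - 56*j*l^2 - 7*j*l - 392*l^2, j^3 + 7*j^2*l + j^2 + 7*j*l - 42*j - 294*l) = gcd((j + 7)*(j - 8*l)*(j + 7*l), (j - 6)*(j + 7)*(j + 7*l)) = j^2 + 7*j*l + 7*j + 49*l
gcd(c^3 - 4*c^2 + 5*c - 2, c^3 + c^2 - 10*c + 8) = c^2 - 3*c + 2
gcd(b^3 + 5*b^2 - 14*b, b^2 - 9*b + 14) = b - 2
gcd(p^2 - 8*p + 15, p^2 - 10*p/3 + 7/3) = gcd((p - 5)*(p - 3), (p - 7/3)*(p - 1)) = 1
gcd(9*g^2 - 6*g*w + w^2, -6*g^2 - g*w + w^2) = -3*g + w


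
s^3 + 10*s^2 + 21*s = s*(s + 3)*(s + 7)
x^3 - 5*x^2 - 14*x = x*(x - 7)*(x + 2)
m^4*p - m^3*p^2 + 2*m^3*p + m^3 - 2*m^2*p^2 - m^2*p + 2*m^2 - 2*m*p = m*(m + 2)*(m - p)*(m*p + 1)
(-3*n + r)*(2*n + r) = -6*n^2 - n*r + r^2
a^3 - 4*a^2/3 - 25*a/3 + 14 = (a - 7/3)*(a - 2)*(a + 3)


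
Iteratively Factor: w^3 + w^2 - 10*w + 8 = (w - 1)*(w^2 + 2*w - 8) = (w - 2)*(w - 1)*(w + 4)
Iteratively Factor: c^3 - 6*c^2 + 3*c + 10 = (c - 5)*(c^2 - c - 2) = (c - 5)*(c + 1)*(c - 2)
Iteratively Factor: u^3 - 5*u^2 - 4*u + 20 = (u - 5)*(u^2 - 4) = (u - 5)*(u + 2)*(u - 2)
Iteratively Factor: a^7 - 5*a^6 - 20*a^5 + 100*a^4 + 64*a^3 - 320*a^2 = (a)*(a^6 - 5*a^5 - 20*a^4 + 100*a^3 + 64*a^2 - 320*a) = a*(a + 2)*(a^5 - 7*a^4 - 6*a^3 + 112*a^2 - 160*a) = a*(a + 2)*(a + 4)*(a^4 - 11*a^3 + 38*a^2 - 40*a) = a*(a - 5)*(a + 2)*(a + 4)*(a^3 - 6*a^2 + 8*a) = a*(a - 5)*(a - 4)*(a + 2)*(a + 4)*(a^2 - 2*a) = a^2*(a - 5)*(a - 4)*(a + 2)*(a + 4)*(a - 2)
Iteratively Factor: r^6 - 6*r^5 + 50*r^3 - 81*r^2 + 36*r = (r)*(r^5 - 6*r^4 + 50*r^2 - 81*r + 36) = r*(r - 1)*(r^4 - 5*r^3 - 5*r^2 + 45*r - 36) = r*(r - 1)*(r + 3)*(r^3 - 8*r^2 + 19*r - 12) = r*(r - 3)*(r - 1)*(r + 3)*(r^2 - 5*r + 4) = r*(r - 4)*(r - 3)*(r - 1)*(r + 3)*(r - 1)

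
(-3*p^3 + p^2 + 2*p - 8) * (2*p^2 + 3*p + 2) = -6*p^5 - 7*p^4 + p^3 - 8*p^2 - 20*p - 16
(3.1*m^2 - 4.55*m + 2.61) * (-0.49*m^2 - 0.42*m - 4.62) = -1.519*m^4 + 0.9275*m^3 - 13.6899*m^2 + 19.9248*m - 12.0582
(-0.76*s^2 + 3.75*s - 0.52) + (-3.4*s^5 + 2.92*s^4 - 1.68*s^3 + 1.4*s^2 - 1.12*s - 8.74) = -3.4*s^5 + 2.92*s^4 - 1.68*s^3 + 0.64*s^2 + 2.63*s - 9.26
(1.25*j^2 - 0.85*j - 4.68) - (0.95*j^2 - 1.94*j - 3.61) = 0.3*j^2 + 1.09*j - 1.07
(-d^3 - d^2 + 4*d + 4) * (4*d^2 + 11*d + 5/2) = -4*d^5 - 15*d^4 + 5*d^3/2 + 115*d^2/2 + 54*d + 10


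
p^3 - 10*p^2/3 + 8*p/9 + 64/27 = (p - 8/3)*(p - 4/3)*(p + 2/3)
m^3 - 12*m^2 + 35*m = m*(m - 7)*(m - 5)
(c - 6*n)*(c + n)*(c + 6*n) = c^3 + c^2*n - 36*c*n^2 - 36*n^3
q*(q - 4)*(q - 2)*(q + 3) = q^4 - 3*q^3 - 10*q^2 + 24*q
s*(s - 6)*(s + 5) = s^3 - s^2 - 30*s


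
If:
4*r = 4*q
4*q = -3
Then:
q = -3/4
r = -3/4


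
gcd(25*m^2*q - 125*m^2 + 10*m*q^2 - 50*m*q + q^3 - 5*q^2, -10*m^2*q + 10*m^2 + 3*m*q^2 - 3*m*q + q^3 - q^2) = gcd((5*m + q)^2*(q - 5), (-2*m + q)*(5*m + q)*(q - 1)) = 5*m + q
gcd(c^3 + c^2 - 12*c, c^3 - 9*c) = c^2 - 3*c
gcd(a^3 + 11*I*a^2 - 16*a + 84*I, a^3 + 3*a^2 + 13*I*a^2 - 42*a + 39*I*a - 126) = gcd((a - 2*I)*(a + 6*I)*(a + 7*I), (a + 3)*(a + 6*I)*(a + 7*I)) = a^2 + 13*I*a - 42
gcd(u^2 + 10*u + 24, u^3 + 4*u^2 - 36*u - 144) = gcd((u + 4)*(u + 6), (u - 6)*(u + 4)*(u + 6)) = u^2 + 10*u + 24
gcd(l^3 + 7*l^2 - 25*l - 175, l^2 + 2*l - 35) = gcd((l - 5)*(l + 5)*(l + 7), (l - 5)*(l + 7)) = l^2 + 2*l - 35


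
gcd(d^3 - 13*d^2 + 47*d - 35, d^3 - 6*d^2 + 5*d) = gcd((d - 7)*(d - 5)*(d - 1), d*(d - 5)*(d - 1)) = d^2 - 6*d + 5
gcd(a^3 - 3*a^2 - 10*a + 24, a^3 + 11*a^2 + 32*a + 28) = 1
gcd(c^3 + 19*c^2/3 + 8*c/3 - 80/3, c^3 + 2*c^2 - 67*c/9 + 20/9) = c^2 + 7*c/3 - 20/3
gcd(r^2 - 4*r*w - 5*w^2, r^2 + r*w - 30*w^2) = r - 5*w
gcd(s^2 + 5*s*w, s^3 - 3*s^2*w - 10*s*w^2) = s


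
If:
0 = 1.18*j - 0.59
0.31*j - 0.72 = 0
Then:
No Solution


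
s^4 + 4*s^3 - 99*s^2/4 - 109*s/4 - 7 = (s - 4)*(s + 1/2)^2*(s + 7)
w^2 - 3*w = w*(w - 3)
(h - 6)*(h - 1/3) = h^2 - 19*h/3 + 2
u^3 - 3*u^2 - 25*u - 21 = (u - 7)*(u + 1)*(u + 3)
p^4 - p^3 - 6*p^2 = p^2*(p - 3)*(p + 2)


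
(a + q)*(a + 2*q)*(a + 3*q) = a^3 + 6*a^2*q + 11*a*q^2 + 6*q^3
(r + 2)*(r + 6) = r^2 + 8*r + 12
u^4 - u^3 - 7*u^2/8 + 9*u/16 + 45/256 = (u - 5/4)*(u - 3/4)*(u + 1/4)*(u + 3/4)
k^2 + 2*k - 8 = (k - 2)*(k + 4)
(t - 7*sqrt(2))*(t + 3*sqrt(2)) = t^2 - 4*sqrt(2)*t - 42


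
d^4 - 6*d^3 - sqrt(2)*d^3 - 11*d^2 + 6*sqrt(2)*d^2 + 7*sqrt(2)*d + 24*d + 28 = (d - 7)*(d + 1)*(d - 2*sqrt(2))*(d + sqrt(2))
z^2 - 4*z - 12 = (z - 6)*(z + 2)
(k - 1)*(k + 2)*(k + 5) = k^3 + 6*k^2 + 3*k - 10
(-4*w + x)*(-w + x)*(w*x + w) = 4*w^3*x + 4*w^3 - 5*w^2*x^2 - 5*w^2*x + w*x^3 + w*x^2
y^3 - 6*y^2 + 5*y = y*(y - 5)*(y - 1)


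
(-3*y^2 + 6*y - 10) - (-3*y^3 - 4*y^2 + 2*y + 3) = 3*y^3 + y^2 + 4*y - 13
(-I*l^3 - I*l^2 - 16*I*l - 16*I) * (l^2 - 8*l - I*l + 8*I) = -I*l^5 - l^4 + 7*I*l^4 + 7*l^3 - 8*I*l^3 - 8*l^2 + 112*I*l^2 + 112*l + 128*I*l + 128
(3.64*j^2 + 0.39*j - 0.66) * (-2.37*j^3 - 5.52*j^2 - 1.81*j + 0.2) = -8.6268*j^5 - 21.0171*j^4 - 7.177*j^3 + 3.6653*j^2 + 1.2726*j - 0.132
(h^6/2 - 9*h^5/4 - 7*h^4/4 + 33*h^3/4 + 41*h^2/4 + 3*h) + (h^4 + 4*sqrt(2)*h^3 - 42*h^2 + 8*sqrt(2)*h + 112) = h^6/2 - 9*h^5/4 - 3*h^4/4 + 4*sqrt(2)*h^3 + 33*h^3/4 - 127*h^2/4 + 3*h + 8*sqrt(2)*h + 112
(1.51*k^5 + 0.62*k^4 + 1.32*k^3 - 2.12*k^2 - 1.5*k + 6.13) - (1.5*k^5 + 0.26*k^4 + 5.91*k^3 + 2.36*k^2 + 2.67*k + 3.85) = 0.01*k^5 + 0.36*k^4 - 4.59*k^3 - 4.48*k^2 - 4.17*k + 2.28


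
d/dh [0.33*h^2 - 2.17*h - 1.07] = 0.66*h - 2.17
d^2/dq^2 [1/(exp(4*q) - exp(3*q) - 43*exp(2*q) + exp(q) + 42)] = ((-16*exp(3*q) + 9*exp(2*q) + 172*exp(q) - 1)*(exp(4*q) - exp(3*q) - 43*exp(2*q) + exp(q) + 42) + 2*(4*exp(3*q) - 3*exp(2*q) - 86*exp(q) + 1)^2*exp(q))*exp(q)/(exp(4*q) - exp(3*q) - 43*exp(2*q) + exp(q) + 42)^3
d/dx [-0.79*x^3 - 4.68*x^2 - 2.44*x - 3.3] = -2.37*x^2 - 9.36*x - 2.44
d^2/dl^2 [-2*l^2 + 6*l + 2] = -4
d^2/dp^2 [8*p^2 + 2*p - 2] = 16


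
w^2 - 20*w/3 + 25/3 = (w - 5)*(w - 5/3)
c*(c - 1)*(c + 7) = c^3 + 6*c^2 - 7*c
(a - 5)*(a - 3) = a^2 - 8*a + 15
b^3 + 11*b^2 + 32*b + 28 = (b + 2)^2*(b + 7)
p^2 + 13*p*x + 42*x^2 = (p + 6*x)*(p + 7*x)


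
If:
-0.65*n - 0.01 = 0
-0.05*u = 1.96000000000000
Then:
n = -0.02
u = -39.20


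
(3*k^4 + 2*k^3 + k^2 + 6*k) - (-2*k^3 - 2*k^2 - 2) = 3*k^4 + 4*k^3 + 3*k^2 + 6*k + 2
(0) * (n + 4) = 0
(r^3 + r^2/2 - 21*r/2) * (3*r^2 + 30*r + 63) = 3*r^5 + 63*r^4/2 + 93*r^3/2 - 567*r^2/2 - 1323*r/2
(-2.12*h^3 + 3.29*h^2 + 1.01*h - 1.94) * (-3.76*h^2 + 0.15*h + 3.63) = 7.9712*h^5 - 12.6884*h^4 - 10.9997*h^3 + 19.3886*h^2 + 3.3753*h - 7.0422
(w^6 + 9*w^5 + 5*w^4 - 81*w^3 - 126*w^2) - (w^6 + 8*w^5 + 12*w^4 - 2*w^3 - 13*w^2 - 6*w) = w^5 - 7*w^4 - 79*w^3 - 113*w^2 + 6*w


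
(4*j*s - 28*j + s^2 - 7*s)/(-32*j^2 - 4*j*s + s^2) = (s - 7)/(-8*j + s)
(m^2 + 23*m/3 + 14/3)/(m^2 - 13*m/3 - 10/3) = (m + 7)/(m - 5)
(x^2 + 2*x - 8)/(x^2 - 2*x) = (x + 4)/x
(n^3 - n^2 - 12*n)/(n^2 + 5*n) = (n^2 - n - 12)/(n + 5)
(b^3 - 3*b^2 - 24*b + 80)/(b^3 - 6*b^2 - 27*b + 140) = (b - 4)/(b - 7)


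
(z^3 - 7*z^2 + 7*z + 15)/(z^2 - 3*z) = z - 4 - 5/z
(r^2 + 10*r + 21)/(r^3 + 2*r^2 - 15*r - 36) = (r + 7)/(r^2 - r - 12)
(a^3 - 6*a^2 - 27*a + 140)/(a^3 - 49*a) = (a^2 + a - 20)/(a*(a + 7))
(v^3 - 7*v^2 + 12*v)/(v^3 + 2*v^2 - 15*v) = (v - 4)/(v + 5)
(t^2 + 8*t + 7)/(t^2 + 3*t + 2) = (t + 7)/(t + 2)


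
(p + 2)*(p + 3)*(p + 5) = p^3 + 10*p^2 + 31*p + 30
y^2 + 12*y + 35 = (y + 5)*(y + 7)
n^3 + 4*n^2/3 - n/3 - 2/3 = (n - 2/3)*(n + 1)^2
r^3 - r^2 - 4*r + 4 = (r - 2)*(r - 1)*(r + 2)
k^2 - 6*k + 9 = (k - 3)^2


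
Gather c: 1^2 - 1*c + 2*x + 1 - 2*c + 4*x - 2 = -3*c + 6*x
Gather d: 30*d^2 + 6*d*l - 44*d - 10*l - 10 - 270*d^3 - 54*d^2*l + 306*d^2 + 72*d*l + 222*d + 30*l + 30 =-270*d^3 + d^2*(336 - 54*l) + d*(78*l + 178) + 20*l + 20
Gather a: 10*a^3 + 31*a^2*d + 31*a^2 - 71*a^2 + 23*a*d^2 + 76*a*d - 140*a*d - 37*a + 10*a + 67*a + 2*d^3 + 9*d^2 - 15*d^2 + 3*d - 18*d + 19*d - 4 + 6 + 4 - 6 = 10*a^3 + a^2*(31*d - 40) + a*(23*d^2 - 64*d + 40) + 2*d^3 - 6*d^2 + 4*d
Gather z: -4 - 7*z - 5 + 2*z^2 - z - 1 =2*z^2 - 8*z - 10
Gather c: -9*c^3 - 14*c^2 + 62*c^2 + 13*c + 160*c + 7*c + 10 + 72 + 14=-9*c^3 + 48*c^2 + 180*c + 96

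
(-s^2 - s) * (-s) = s^3 + s^2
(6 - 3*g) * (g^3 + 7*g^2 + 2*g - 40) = -3*g^4 - 15*g^3 + 36*g^2 + 132*g - 240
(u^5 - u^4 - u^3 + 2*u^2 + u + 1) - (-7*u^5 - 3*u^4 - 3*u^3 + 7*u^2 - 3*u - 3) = 8*u^5 + 2*u^4 + 2*u^3 - 5*u^2 + 4*u + 4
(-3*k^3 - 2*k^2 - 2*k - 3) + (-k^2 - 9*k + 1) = -3*k^3 - 3*k^2 - 11*k - 2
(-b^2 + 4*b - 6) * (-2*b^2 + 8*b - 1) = 2*b^4 - 16*b^3 + 45*b^2 - 52*b + 6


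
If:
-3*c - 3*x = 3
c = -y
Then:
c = -y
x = y - 1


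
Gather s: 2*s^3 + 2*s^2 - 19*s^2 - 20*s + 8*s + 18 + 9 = 2*s^3 - 17*s^2 - 12*s + 27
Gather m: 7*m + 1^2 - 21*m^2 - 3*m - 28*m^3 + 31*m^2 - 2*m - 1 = -28*m^3 + 10*m^2 + 2*m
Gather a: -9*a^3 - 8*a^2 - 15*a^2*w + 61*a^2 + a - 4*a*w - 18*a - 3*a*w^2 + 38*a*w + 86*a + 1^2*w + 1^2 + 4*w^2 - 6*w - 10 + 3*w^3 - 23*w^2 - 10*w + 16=-9*a^3 + a^2*(53 - 15*w) + a*(-3*w^2 + 34*w + 69) + 3*w^3 - 19*w^2 - 15*w + 7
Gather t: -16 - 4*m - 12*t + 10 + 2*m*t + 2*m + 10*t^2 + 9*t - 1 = -2*m + 10*t^2 + t*(2*m - 3) - 7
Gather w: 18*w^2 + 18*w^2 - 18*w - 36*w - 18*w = 36*w^2 - 72*w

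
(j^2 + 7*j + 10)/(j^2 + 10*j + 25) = (j + 2)/(j + 5)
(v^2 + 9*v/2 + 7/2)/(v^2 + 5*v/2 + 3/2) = (2*v + 7)/(2*v + 3)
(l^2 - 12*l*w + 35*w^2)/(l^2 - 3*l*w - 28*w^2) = (l - 5*w)/(l + 4*w)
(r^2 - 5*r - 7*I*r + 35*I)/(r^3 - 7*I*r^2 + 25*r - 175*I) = (r - 5)/(r^2 + 25)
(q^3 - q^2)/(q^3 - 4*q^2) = (q - 1)/(q - 4)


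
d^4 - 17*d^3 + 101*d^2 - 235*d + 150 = (d - 6)*(d - 5)^2*(d - 1)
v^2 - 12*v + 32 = (v - 8)*(v - 4)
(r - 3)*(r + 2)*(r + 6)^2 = r^4 + 11*r^3 + 18*r^2 - 108*r - 216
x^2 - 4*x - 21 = (x - 7)*(x + 3)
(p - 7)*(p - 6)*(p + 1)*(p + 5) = p^4 - 7*p^3 - 31*p^2 + 187*p + 210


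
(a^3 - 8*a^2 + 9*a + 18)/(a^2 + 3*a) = (a^3 - 8*a^2 + 9*a + 18)/(a*(a + 3))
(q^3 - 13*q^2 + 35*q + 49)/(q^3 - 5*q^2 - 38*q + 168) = (q^2 - 6*q - 7)/(q^2 + 2*q - 24)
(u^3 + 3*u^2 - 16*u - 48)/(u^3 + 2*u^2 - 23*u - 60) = (u - 4)/(u - 5)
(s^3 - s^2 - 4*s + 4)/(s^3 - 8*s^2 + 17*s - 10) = (s + 2)/(s - 5)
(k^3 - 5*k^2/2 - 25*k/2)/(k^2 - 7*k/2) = (2*k^2 - 5*k - 25)/(2*k - 7)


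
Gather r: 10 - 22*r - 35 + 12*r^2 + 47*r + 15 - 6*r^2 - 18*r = 6*r^2 + 7*r - 10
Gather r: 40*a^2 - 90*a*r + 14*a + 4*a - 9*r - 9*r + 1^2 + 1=40*a^2 + 18*a + r*(-90*a - 18) + 2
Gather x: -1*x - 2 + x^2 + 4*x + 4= x^2 + 3*x + 2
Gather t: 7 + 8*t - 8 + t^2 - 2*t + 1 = t^2 + 6*t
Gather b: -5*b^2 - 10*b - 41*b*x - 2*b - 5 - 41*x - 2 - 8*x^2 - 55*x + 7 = -5*b^2 + b*(-41*x - 12) - 8*x^2 - 96*x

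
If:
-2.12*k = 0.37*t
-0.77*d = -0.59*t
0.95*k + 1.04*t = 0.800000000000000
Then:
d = 0.70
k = -0.16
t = 0.92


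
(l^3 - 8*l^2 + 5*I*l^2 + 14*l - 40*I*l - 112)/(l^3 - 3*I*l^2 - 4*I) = (l^2 + l*(-8 + 7*I) - 56*I)/(l^2 - I*l + 2)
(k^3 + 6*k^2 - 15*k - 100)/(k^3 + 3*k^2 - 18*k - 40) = (k + 5)/(k + 2)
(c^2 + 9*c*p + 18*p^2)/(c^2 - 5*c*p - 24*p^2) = (-c - 6*p)/(-c + 8*p)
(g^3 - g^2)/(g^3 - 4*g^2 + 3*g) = g/(g - 3)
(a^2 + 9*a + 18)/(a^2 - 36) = (a + 3)/(a - 6)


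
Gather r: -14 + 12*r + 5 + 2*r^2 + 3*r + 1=2*r^2 + 15*r - 8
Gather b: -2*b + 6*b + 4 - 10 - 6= 4*b - 12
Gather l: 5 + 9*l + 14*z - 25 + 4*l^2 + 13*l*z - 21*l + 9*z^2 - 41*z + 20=4*l^2 + l*(13*z - 12) + 9*z^2 - 27*z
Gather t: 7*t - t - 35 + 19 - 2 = 6*t - 18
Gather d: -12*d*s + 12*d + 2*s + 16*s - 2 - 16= d*(12 - 12*s) + 18*s - 18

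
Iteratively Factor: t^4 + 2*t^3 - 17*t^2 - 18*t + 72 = (t + 4)*(t^3 - 2*t^2 - 9*t + 18) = (t + 3)*(t + 4)*(t^2 - 5*t + 6) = (t - 3)*(t + 3)*(t + 4)*(t - 2)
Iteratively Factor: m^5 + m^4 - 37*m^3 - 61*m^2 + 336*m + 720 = (m - 5)*(m^4 + 6*m^3 - 7*m^2 - 96*m - 144) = (m - 5)*(m + 3)*(m^3 + 3*m^2 - 16*m - 48) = (m - 5)*(m - 4)*(m + 3)*(m^2 + 7*m + 12) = (m - 5)*(m - 4)*(m + 3)*(m + 4)*(m + 3)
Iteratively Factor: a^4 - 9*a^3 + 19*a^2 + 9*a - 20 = (a - 1)*(a^3 - 8*a^2 + 11*a + 20) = (a - 1)*(a + 1)*(a^2 - 9*a + 20) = (a - 4)*(a - 1)*(a + 1)*(a - 5)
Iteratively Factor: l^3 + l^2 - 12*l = (l)*(l^2 + l - 12) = l*(l + 4)*(l - 3)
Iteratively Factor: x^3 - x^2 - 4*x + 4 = (x + 2)*(x^2 - 3*x + 2) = (x - 1)*(x + 2)*(x - 2)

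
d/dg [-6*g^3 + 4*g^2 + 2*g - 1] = -18*g^2 + 8*g + 2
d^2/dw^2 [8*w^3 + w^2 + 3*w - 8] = 48*w + 2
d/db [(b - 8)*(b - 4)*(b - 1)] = 3*b^2 - 26*b + 44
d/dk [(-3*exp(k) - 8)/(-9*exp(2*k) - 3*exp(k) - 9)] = (-9*exp(2*k) - 48*exp(k) + 1)*exp(k)/(3*(9*exp(4*k) + 6*exp(3*k) + 19*exp(2*k) + 6*exp(k) + 9))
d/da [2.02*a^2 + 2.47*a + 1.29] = 4.04*a + 2.47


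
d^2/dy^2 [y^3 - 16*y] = 6*y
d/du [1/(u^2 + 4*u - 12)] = 2*(-u - 2)/(u^2 + 4*u - 12)^2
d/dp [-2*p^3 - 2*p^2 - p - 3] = -6*p^2 - 4*p - 1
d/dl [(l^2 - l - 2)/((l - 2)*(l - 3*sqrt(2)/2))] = (-3*sqrt(2) - 2)/(2*l^2 - 6*sqrt(2)*l + 9)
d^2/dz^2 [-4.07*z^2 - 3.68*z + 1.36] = -8.14000000000000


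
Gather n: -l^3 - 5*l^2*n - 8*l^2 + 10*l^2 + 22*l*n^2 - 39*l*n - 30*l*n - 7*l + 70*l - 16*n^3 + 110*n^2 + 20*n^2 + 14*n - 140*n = -l^3 + 2*l^2 + 63*l - 16*n^3 + n^2*(22*l + 130) + n*(-5*l^2 - 69*l - 126)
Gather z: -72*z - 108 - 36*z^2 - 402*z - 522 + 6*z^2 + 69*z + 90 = -30*z^2 - 405*z - 540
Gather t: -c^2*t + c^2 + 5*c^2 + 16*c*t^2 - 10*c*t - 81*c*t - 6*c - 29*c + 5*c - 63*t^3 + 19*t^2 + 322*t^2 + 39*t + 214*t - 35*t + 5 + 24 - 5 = 6*c^2 - 30*c - 63*t^3 + t^2*(16*c + 341) + t*(-c^2 - 91*c + 218) + 24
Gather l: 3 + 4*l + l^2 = l^2 + 4*l + 3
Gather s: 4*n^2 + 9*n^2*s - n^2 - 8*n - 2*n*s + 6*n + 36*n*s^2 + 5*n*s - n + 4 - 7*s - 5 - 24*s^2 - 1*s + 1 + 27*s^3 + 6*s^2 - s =3*n^2 - 3*n + 27*s^3 + s^2*(36*n - 18) + s*(9*n^2 + 3*n - 9)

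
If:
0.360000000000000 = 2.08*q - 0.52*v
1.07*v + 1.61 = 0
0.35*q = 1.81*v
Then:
No Solution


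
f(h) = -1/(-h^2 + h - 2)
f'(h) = -(2*h - 1)/(-h^2 + h - 2)^2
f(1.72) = 0.31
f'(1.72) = -0.23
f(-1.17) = 0.22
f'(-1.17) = 0.16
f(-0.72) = 0.31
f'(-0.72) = 0.23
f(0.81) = 0.54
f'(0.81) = -0.18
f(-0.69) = 0.32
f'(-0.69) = 0.24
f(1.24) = 0.44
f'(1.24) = -0.28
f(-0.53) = 0.36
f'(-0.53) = 0.26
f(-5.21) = 0.03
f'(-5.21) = 0.01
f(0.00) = 0.50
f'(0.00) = 0.25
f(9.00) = 0.01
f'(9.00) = 0.00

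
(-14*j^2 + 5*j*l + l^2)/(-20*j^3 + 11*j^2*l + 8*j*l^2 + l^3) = (-14*j^2 + 5*j*l + l^2)/(-20*j^3 + 11*j^2*l + 8*j*l^2 + l^3)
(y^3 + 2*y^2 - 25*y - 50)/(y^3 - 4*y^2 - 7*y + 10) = (y + 5)/(y - 1)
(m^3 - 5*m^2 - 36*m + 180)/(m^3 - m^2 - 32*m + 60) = (m - 6)/(m - 2)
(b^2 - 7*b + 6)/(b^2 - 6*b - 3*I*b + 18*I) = (b - 1)/(b - 3*I)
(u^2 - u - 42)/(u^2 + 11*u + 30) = (u - 7)/(u + 5)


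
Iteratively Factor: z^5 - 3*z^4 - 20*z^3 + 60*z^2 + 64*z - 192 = (z - 3)*(z^4 - 20*z^2 + 64) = (z - 3)*(z - 2)*(z^3 + 2*z^2 - 16*z - 32) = (z - 3)*(z - 2)*(z + 2)*(z^2 - 16) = (z - 4)*(z - 3)*(z - 2)*(z + 2)*(z + 4)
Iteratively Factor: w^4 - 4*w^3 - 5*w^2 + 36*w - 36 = (w + 3)*(w^3 - 7*w^2 + 16*w - 12) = (w - 2)*(w + 3)*(w^2 - 5*w + 6) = (w - 3)*(w - 2)*(w + 3)*(w - 2)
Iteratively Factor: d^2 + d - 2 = (d + 2)*(d - 1)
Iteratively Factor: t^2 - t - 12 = (t + 3)*(t - 4)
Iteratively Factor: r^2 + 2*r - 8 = (r + 4)*(r - 2)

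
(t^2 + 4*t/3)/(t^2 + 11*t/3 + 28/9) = 3*t/(3*t + 7)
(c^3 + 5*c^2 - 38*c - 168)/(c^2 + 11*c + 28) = c - 6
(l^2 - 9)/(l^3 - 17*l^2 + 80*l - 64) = (l^2 - 9)/(l^3 - 17*l^2 + 80*l - 64)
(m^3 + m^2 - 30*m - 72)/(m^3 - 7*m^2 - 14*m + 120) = (m + 3)/(m - 5)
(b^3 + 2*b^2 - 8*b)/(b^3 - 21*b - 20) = b*(b - 2)/(b^2 - 4*b - 5)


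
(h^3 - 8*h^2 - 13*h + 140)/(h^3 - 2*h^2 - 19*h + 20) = (h - 7)/(h - 1)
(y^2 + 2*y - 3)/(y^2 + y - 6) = (y - 1)/(y - 2)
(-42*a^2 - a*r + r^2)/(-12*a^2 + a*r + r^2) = (-42*a^2 - a*r + r^2)/(-12*a^2 + a*r + r^2)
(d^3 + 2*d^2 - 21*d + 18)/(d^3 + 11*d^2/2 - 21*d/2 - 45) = 2*(d - 1)/(2*d + 5)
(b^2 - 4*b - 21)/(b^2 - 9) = (b - 7)/(b - 3)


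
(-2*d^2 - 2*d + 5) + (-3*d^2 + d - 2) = -5*d^2 - d + 3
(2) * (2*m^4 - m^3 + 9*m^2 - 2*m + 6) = 4*m^4 - 2*m^3 + 18*m^2 - 4*m + 12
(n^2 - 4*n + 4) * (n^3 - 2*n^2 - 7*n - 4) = n^5 - 6*n^4 + 5*n^3 + 16*n^2 - 12*n - 16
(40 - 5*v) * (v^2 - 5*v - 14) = -5*v^3 + 65*v^2 - 130*v - 560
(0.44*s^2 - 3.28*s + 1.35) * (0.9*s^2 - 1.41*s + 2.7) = 0.396*s^4 - 3.5724*s^3 + 7.0278*s^2 - 10.7595*s + 3.645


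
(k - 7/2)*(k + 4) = k^2 + k/2 - 14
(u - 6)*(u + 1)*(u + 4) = u^3 - u^2 - 26*u - 24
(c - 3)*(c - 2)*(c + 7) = c^3 + 2*c^2 - 29*c + 42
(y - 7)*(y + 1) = y^2 - 6*y - 7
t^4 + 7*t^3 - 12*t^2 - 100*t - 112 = (t - 4)*(t + 2)^2*(t + 7)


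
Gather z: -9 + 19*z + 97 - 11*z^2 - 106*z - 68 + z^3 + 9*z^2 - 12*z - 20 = z^3 - 2*z^2 - 99*z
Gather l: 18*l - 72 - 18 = 18*l - 90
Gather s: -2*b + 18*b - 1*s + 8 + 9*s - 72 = 16*b + 8*s - 64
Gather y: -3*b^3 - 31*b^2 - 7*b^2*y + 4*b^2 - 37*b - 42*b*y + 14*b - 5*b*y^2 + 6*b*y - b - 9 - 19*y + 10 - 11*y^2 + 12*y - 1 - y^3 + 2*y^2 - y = -3*b^3 - 27*b^2 - 24*b - y^3 + y^2*(-5*b - 9) + y*(-7*b^2 - 36*b - 8)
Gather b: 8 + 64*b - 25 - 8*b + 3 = 56*b - 14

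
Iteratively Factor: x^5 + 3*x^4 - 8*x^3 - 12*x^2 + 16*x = (x - 1)*(x^4 + 4*x^3 - 4*x^2 - 16*x) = (x - 1)*(x + 4)*(x^3 - 4*x) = (x - 2)*(x - 1)*(x + 4)*(x^2 + 2*x) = (x - 2)*(x - 1)*(x + 2)*(x + 4)*(x)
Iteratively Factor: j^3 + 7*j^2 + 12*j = (j + 4)*(j^2 + 3*j) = j*(j + 4)*(j + 3)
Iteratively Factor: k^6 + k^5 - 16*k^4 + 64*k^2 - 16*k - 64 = (k - 2)*(k^5 + 3*k^4 - 10*k^3 - 20*k^2 + 24*k + 32) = (k - 2)^2*(k^4 + 5*k^3 - 20*k - 16) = (k - 2)^2*(k + 4)*(k^3 + k^2 - 4*k - 4) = (k - 2)^2*(k + 2)*(k + 4)*(k^2 - k - 2) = (k - 2)^2*(k + 1)*(k + 2)*(k + 4)*(k - 2)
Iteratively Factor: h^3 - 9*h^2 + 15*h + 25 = (h + 1)*(h^2 - 10*h + 25) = (h - 5)*(h + 1)*(h - 5)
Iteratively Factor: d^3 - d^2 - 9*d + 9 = (d - 1)*(d^2 - 9) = (d - 1)*(d + 3)*(d - 3)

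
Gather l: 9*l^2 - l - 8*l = 9*l^2 - 9*l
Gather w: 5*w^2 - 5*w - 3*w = 5*w^2 - 8*w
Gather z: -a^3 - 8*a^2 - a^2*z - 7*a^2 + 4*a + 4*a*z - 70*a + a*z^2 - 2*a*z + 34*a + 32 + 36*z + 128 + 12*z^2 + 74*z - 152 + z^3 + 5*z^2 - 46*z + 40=-a^3 - 15*a^2 - 32*a + z^3 + z^2*(a + 17) + z*(-a^2 + 2*a + 64) + 48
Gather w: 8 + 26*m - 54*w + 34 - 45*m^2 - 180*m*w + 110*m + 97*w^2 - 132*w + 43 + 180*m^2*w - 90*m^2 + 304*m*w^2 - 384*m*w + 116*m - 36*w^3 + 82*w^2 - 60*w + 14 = -135*m^2 + 252*m - 36*w^3 + w^2*(304*m + 179) + w*(180*m^2 - 564*m - 246) + 99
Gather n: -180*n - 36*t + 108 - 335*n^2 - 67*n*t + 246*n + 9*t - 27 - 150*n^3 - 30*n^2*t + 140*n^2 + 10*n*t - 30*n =-150*n^3 + n^2*(-30*t - 195) + n*(36 - 57*t) - 27*t + 81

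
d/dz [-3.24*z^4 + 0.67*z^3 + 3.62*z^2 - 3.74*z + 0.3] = -12.96*z^3 + 2.01*z^2 + 7.24*z - 3.74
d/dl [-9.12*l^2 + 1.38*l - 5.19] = 1.38 - 18.24*l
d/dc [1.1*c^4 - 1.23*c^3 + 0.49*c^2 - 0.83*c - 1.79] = 4.4*c^3 - 3.69*c^2 + 0.98*c - 0.83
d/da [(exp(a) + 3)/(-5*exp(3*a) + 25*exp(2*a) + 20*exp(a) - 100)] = (-(exp(a) + 3)*(-3*exp(2*a) + 10*exp(a) + 4) - exp(3*a) + 5*exp(2*a) + 4*exp(a) - 20)*exp(a)/(5*(exp(3*a) - 5*exp(2*a) - 4*exp(a) + 20)^2)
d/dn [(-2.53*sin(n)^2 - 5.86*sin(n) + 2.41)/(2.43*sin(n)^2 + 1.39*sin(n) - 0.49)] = (10.7231*sin(n)^2 - 9.2332*sin(n) - 0.4785)*cos(n)/(5.9049*sin(n)^4 + 6.7554*sin(n)^3 - 0.4493*sin(n)^2 - 1.3622*sin(n) + 0.2401)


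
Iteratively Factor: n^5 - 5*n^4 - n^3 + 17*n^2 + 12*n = (n)*(n^4 - 5*n^3 - n^2 + 17*n + 12) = n*(n + 1)*(n^3 - 6*n^2 + 5*n + 12) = n*(n - 4)*(n + 1)*(n^2 - 2*n - 3) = n*(n - 4)*(n + 1)^2*(n - 3)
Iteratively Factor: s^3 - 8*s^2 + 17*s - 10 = (s - 1)*(s^2 - 7*s + 10) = (s - 5)*(s - 1)*(s - 2)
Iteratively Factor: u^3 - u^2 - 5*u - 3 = (u + 1)*(u^2 - 2*u - 3) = (u + 1)^2*(u - 3)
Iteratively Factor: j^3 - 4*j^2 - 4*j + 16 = (j - 4)*(j^2 - 4) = (j - 4)*(j + 2)*(j - 2)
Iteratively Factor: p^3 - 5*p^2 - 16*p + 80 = (p - 4)*(p^2 - p - 20) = (p - 4)*(p + 4)*(p - 5)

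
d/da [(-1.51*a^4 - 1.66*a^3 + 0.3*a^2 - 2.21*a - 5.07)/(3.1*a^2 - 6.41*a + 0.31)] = (-9.362*a^5 + 23.8913*a^4 + 19.4088*a^3 + 3.3842*a^2 + 31.62*a - 33.1838)/(9.61*a^4 - 39.742*a^3 + 43.0101*a^2 - 3.9742*a + 0.0961)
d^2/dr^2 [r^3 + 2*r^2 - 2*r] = 6*r + 4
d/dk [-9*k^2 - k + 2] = -18*k - 1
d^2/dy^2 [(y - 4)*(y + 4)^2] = 6*y + 8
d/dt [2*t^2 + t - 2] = 4*t + 1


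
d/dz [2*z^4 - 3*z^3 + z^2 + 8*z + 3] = 8*z^3 - 9*z^2 + 2*z + 8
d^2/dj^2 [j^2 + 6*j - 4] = 2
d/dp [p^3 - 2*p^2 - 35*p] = 3*p^2 - 4*p - 35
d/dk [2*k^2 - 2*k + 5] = 4*k - 2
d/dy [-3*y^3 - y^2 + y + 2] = -9*y^2 - 2*y + 1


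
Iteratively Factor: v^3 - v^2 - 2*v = (v + 1)*(v^2 - 2*v) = (v - 2)*(v + 1)*(v)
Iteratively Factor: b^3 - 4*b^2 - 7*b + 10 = (b + 2)*(b^2 - 6*b + 5) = (b - 5)*(b + 2)*(b - 1)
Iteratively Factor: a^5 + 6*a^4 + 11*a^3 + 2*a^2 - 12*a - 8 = (a - 1)*(a^4 + 7*a^3 + 18*a^2 + 20*a + 8) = (a - 1)*(a + 2)*(a^3 + 5*a^2 + 8*a + 4) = (a - 1)*(a + 2)^2*(a^2 + 3*a + 2) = (a - 1)*(a + 2)^3*(a + 1)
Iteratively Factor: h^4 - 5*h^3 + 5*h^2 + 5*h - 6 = (h - 3)*(h^3 - 2*h^2 - h + 2) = (h - 3)*(h + 1)*(h^2 - 3*h + 2) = (h - 3)*(h - 1)*(h + 1)*(h - 2)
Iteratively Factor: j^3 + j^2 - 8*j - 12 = (j - 3)*(j^2 + 4*j + 4) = (j - 3)*(j + 2)*(j + 2)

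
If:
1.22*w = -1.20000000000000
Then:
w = -0.98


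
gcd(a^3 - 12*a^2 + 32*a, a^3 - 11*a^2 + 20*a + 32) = a^2 - 12*a + 32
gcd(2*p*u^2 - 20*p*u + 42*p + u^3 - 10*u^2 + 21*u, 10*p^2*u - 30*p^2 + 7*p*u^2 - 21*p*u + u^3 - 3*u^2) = 2*p*u - 6*p + u^2 - 3*u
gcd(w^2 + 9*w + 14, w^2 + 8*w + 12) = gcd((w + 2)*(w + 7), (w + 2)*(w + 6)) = w + 2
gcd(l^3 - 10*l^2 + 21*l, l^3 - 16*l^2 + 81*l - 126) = l^2 - 10*l + 21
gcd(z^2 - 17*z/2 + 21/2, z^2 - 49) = z - 7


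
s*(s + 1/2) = s^2 + s/2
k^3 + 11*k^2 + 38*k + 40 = (k + 2)*(k + 4)*(k + 5)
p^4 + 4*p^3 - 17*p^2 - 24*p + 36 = (p - 3)*(p - 1)*(p + 2)*(p + 6)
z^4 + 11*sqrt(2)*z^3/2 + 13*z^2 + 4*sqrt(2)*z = z*(z + sqrt(2)/2)*(z + sqrt(2))*(z + 4*sqrt(2))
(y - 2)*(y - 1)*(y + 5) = y^3 + 2*y^2 - 13*y + 10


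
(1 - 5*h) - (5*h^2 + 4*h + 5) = -5*h^2 - 9*h - 4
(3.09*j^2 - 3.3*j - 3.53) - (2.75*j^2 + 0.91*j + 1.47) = 0.34*j^2 - 4.21*j - 5.0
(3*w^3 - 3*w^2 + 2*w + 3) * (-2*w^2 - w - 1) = -6*w^5 + 3*w^4 - 4*w^3 - 5*w^2 - 5*w - 3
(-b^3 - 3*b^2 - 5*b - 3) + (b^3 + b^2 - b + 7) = -2*b^2 - 6*b + 4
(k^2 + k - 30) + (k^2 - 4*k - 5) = 2*k^2 - 3*k - 35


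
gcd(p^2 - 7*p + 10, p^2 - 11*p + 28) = 1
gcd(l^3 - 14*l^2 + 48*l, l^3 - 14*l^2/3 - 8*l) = l^2 - 6*l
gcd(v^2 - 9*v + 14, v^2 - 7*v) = v - 7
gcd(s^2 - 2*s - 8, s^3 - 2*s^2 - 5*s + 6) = s + 2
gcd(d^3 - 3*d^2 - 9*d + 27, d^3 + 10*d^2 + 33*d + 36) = d + 3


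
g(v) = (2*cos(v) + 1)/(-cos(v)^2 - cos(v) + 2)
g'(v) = (-2*sin(v)*cos(v) - sin(v))*(2*cos(v) + 1)/(-cos(v)^2 - cos(v) + 2)^2 - 2*sin(v)/(-cos(v)^2 - cos(v) + 2)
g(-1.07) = 1.52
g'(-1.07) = 3.39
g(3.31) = -0.48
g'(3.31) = 0.21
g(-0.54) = 6.68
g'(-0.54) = 25.46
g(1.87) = 0.19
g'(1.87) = -0.90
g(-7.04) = 3.30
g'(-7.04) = 9.31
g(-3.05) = -0.49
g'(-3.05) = 0.11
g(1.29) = 0.94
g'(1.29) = -2.02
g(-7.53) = 1.04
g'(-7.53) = 2.22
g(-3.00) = -0.49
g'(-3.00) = 0.17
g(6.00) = 24.77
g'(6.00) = 176.16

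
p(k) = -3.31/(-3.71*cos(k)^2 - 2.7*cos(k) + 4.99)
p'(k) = -3.31*(-7.42*sin(k)*cos(k) - 2.7*sin(k))/(-3.71*cos(k)^2 - 2.7*cos(k) + 4.99)^2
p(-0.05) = 2.35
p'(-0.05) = -0.84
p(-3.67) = -0.73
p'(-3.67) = -0.30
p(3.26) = -0.82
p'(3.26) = 0.11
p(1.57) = -0.66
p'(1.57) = 0.36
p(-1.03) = -1.26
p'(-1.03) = -2.70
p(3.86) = -0.67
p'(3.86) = 0.26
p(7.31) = -1.27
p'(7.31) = 2.74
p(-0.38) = 4.62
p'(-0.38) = -22.91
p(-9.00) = -0.76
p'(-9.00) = 0.29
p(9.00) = -0.76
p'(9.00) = -0.29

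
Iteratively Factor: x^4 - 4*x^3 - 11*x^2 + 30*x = (x)*(x^3 - 4*x^2 - 11*x + 30) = x*(x + 3)*(x^2 - 7*x + 10) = x*(x - 2)*(x + 3)*(x - 5)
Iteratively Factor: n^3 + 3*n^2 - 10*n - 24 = (n - 3)*(n^2 + 6*n + 8) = (n - 3)*(n + 4)*(n + 2)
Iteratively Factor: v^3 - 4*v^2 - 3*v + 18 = (v - 3)*(v^2 - v - 6) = (v - 3)^2*(v + 2)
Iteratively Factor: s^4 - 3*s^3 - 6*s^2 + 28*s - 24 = (s - 2)*(s^3 - s^2 - 8*s + 12) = (s - 2)*(s + 3)*(s^2 - 4*s + 4) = (s - 2)^2*(s + 3)*(s - 2)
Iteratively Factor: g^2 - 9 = (g - 3)*(g + 3)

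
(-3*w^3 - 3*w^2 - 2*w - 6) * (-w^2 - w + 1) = 3*w^5 + 6*w^4 + 2*w^3 + 5*w^2 + 4*w - 6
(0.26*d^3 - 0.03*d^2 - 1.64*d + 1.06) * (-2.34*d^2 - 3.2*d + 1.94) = -0.6084*d^5 - 0.7618*d^4 + 4.438*d^3 + 2.7094*d^2 - 6.5736*d + 2.0564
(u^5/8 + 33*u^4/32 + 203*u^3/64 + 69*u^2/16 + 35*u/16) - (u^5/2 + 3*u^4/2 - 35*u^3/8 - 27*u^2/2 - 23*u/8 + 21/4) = -3*u^5/8 - 15*u^4/32 + 483*u^3/64 + 285*u^2/16 + 81*u/16 - 21/4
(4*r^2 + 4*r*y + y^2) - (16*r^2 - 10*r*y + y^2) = -12*r^2 + 14*r*y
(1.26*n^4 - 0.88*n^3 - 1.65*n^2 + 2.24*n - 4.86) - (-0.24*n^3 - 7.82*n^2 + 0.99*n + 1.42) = 1.26*n^4 - 0.64*n^3 + 6.17*n^2 + 1.25*n - 6.28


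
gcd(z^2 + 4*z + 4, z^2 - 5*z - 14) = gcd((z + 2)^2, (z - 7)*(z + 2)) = z + 2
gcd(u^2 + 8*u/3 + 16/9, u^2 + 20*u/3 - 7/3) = 1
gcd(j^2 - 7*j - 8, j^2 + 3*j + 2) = j + 1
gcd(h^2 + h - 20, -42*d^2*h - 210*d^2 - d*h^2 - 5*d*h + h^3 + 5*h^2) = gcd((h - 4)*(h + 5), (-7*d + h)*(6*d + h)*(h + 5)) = h + 5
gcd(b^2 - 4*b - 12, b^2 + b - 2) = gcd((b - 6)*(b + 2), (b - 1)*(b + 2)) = b + 2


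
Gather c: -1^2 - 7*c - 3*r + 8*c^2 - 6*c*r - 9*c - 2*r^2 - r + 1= 8*c^2 + c*(-6*r - 16) - 2*r^2 - 4*r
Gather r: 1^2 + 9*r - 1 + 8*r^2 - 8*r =8*r^2 + r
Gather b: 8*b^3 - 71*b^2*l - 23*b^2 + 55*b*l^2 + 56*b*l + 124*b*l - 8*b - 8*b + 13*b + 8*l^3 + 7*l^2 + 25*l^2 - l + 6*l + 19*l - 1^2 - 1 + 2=8*b^3 + b^2*(-71*l - 23) + b*(55*l^2 + 180*l - 3) + 8*l^3 + 32*l^2 + 24*l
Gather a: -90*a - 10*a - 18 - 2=-100*a - 20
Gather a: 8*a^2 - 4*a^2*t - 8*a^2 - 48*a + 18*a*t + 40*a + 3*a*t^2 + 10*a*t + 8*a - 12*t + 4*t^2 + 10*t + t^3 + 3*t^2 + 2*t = -4*a^2*t + a*(3*t^2 + 28*t) + t^3 + 7*t^2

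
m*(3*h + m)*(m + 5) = 3*h*m^2 + 15*h*m + m^3 + 5*m^2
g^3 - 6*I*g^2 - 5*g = g*(g - 5*I)*(g - I)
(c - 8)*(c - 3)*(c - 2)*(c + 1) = c^4 - 12*c^3 + 33*c^2 - 2*c - 48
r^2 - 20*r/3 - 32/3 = (r - 8)*(r + 4/3)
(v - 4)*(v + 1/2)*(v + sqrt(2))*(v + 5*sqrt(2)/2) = v^4 - 7*v^3/2 + 7*sqrt(2)*v^3/2 - 49*sqrt(2)*v^2/4 + 3*v^2 - 35*v/2 - 7*sqrt(2)*v - 10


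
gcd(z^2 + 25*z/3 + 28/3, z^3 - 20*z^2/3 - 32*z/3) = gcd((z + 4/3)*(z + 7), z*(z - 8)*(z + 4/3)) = z + 4/3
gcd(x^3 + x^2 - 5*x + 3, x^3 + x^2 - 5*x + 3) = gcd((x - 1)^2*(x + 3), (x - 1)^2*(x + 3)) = x^3 + x^2 - 5*x + 3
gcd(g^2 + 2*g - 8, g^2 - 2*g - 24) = g + 4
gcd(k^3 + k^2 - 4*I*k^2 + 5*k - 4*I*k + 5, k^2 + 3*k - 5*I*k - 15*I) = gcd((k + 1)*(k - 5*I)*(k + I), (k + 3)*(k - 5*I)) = k - 5*I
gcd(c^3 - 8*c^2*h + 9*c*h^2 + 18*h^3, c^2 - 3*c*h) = c - 3*h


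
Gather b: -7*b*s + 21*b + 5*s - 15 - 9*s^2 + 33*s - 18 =b*(21 - 7*s) - 9*s^2 + 38*s - 33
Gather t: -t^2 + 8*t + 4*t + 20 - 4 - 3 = -t^2 + 12*t + 13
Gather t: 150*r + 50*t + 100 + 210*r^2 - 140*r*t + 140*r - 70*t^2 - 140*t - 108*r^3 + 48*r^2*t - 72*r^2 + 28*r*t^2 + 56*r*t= -108*r^3 + 138*r^2 + 290*r + t^2*(28*r - 70) + t*(48*r^2 - 84*r - 90) + 100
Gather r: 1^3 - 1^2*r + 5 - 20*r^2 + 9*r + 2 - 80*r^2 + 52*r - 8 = -100*r^2 + 60*r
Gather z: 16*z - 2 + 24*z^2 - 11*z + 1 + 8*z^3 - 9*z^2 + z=8*z^3 + 15*z^2 + 6*z - 1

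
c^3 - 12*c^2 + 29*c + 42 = (c - 7)*(c - 6)*(c + 1)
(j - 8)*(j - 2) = j^2 - 10*j + 16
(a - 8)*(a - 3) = a^2 - 11*a + 24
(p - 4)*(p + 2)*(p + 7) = p^3 + 5*p^2 - 22*p - 56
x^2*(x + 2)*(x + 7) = x^4 + 9*x^3 + 14*x^2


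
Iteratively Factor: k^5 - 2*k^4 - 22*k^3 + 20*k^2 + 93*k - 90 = (k + 3)*(k^4 - 5*k^3 - 7*k^2 + 41*k - 30) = (k - 2)*(k + 3)*(k^3 - 3*k^2 - 13*k + 15) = (k - 5)*(k - 2)*(k + 3)*(k^2 + 2*k - 3) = (k - 5)*(k - 2)*(k + 3)^2*(k - 1)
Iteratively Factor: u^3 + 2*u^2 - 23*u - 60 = (u + 4)*(u^2 - 2*u - 15) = (u + 3)*(u + 4)*(u - 5)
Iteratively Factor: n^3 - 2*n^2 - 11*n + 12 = (n + 3)*(n^2 - 5*n + 4) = (n - 1)*(n + 3)*(n - 4)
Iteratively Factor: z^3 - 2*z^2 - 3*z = (z + 1)*(z^2 - 3*z) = z*(z + 1)*(z - 3)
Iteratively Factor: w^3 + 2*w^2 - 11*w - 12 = (w + 4)*(w^2 - 2*w - 3) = (w - 3)*(w + 4)*(w + 1)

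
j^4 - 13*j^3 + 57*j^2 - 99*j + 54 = (j - 6)*(j - 3)^2*(j - 1)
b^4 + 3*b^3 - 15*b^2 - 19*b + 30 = (b - 3)*(b - 1)*(b + 2)*(b + 5)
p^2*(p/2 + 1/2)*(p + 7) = p^4/2 + 4*p^3 + 7*p^2/2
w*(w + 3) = w^2 + 3*w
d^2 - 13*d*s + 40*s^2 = (d - 8*s)*(d - 5*s)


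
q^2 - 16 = (q - 4)*(q + 4)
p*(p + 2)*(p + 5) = p^3 + 7*p^2 + 10*p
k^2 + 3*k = k*(k + 3)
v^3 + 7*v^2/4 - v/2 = v*(v - 1/4)*(v + 2)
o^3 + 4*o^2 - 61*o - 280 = (o - 8)*(o + 5)*(o + 7)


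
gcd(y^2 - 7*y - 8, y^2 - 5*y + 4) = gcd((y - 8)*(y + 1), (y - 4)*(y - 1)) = 1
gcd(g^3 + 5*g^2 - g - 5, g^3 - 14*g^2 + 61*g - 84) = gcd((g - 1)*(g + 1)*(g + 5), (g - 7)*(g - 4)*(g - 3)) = 1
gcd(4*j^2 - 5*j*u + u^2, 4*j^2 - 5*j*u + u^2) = 4*j^2 - 5*j*u + u^2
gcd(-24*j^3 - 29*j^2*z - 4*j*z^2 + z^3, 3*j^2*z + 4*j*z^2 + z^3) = 3*j^2 + 4*j*z + z^2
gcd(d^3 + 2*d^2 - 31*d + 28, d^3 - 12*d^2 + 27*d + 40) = 1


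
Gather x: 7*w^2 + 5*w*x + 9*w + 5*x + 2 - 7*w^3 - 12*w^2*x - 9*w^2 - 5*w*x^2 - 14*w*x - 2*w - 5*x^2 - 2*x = -7*w^3 - 2*w^2 + 7*w + x^2*(-5*w - 5) + x*(-12*w^2 - 9*w + 3) + 2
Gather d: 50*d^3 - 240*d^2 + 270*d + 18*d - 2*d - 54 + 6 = 50*d^3 - 240*d^2 + 286*d - 48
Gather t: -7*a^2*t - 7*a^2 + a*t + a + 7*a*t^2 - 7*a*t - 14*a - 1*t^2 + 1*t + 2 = -7*a^2 - 13*a + t^2*(7*a - 1) + t*(-7*a^2 - 6*a + 1) + 2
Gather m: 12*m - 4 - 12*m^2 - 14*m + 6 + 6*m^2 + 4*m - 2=-6*m^2 + 2*m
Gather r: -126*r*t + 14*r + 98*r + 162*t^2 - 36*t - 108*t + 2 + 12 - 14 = r*(112 - 126*t) + 162*t^2 - 144*t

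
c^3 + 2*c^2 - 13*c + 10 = (c - 2)*(c - 1)*(c + 5)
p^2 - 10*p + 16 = (p - 8)*(p - 2)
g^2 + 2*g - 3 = (g - 1)*(g + 3)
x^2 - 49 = (x - 7)*(x + 7)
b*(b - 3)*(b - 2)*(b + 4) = b^4 - b^3 - 14*b^2 + 24*b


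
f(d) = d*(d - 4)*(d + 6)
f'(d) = d*(d - 4) + d*(d + 6) + (d - 4)*(d + 6) = 3*d^2 + 4*d - 24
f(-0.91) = 22.74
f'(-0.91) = -25.16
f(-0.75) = 18.70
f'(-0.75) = -25.31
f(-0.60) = 14.90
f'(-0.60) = -25.32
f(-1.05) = 26.25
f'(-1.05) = -24.89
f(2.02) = -32.08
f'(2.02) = -3.68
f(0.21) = -4.94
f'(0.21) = -23.03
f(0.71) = -15.67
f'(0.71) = -19.65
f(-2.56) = 57.77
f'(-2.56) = -14.58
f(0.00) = 0.00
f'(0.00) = -24.00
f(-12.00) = -1152.00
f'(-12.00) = 360.00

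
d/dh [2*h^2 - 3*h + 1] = 4*h - 3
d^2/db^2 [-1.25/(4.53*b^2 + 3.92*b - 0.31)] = (51.30225*b^2 + 44.394*b - 1.25*(9.06*b + 3.92)*(18.12*b + 7.84) - 3.51075)/(4.53*b^2 + 3.92*b - 0.31)^3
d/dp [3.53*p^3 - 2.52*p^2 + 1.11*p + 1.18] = 10.59*p^2 - 5.04*p + 1.11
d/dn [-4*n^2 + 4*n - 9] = 4 - 8*n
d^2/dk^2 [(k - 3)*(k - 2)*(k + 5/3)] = 6*k - 20/3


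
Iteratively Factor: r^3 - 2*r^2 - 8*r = (r - 4)*(r^2 + 2*r) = r*(r - 4)*(r + 2)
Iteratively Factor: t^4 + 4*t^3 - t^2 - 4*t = (t + 4)*(t^3 - t) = t*(t + 4)*(t^2 - 1) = t*(t - 1)*(t + 4)*(t + 1)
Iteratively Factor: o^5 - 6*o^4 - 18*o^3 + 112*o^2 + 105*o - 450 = (o + 3)*(o^4 - 9*o^3 + 9*o^2 + 85*o - 150) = (o + 3)^2*(o^3 - 12*o^2 + 45*o - 50) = (o - 2)*(o + 3)^2*(o^2 - 10*o + 25) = (o - 5)*(o - 2)*(o + 3)^2*(o - 5)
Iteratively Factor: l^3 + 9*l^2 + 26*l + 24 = (l + 3)*(l^2 + 6*l + 8) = (l + 3)*(l + 4)*(l + 2)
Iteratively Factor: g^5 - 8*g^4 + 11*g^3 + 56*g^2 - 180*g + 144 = (g + 3)*(g^4 - 11*g^3 + 44*g^2 - 76*g + 48) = (g - 3)*(g + 3)*(g^3 - 8*g^2 + 20*g - 16) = (g - 3)*(g - 2)*(g + 3)*(g^2 - 6*g + 8) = (g - 4)*(g - 3)*(g - 2)*(g + 3)*(g - 2)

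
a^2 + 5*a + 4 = (a + 1)*(a + 4)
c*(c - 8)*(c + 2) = c^3 - 6*c^2 - 16*c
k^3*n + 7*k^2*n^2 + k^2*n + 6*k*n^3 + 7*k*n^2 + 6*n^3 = (k + n)*(k + 6*n)*(k*n + n)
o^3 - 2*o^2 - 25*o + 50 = (o - 5)*(o - 2)*(o + 5)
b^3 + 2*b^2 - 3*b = b*(b - 1)*(b + 3)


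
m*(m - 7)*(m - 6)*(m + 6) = m^4 - 7*m^3 - 36*m^2 + 252*m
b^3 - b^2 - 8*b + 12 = (b - 2)^2*(b + 3)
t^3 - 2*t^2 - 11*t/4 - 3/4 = (t - 3)*(t + 1/2)^2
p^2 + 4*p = p*(p + 4)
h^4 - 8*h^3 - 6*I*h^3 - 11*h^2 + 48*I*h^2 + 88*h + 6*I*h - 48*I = (h - 8)*(h - 3*I)*(h - 2*I)*(h - I)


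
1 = 1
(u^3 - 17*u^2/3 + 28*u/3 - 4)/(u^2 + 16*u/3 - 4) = (u^2 - 5*u + 6)/(u + 6)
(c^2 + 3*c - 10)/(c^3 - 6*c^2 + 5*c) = (c^2 + 3*c - 10)/(c*(c^2 - 6*c + 5))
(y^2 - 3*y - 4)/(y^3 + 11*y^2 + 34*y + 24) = (y - 4)/(y^2 + 10*y + 24)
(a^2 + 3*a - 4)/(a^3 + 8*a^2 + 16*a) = (a - 1)/(a*(a + 4))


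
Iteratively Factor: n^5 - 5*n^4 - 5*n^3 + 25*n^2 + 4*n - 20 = (n - 5)*(n^4 - 5*n^2 + 4) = (n - 5)*(n + 1)*(n^3 - n^2 - 4*n + 4) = (n - 5)*(n - 2)*(n + 1)*(n^2 + n - 2) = (n - 5)*(n - 2)*(n - 1)*(n + 1)*(n + 2)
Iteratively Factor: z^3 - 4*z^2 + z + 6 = (z + 1)*(z^2 - 5*z + 6) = (z - 2)*(z + 1)*(z - 3)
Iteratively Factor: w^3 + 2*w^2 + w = (w)*(w^2 + 2*w + 1) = w*(w + 1)*(w + 1)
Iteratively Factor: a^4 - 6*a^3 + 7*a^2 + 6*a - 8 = (a - 2)*(a^3 - 4*a^2 - a + 4) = (a - 4)*(a - 2)*(a^2 - 1) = (a - 4)*(a - 2)*(a + 1)*(a - 1)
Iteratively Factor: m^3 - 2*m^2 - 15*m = (m - 5)*(m^2 + 3*m) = m*(m - 5)*(m + 3)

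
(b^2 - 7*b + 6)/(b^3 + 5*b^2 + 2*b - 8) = (b - 6)/(b^2 + 6*b + 8)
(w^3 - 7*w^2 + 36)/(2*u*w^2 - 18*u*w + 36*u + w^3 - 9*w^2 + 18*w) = (w + 2)/(2*u + w)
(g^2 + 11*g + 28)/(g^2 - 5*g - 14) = (g^2 + 11*g + 28)/(g^2 - 5*g - 14)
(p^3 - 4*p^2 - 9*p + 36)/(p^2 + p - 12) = (p^2 - p - 12)/(p + 4)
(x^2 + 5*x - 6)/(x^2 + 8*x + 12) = (x - 1)/(x + 2)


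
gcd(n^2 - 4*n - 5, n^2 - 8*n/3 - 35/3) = n - 5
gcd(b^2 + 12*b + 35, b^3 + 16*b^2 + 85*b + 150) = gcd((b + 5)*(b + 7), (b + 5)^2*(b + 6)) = b + 5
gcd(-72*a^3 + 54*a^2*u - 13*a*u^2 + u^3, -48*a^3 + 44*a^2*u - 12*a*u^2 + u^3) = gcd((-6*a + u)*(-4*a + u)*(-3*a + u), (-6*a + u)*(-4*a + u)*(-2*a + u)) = 24*a^2 - 10*a*u + u^2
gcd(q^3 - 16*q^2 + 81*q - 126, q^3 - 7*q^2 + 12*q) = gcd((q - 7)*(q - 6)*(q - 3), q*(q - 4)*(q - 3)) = q - 3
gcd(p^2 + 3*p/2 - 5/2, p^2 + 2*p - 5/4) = p + 5/2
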